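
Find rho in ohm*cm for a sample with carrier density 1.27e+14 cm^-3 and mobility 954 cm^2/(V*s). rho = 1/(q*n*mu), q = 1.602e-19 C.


Step 1: sigma = q * n * mu = 1.602e-19 * 1.27e+14 * 954 = 1.94095e-02 S/cm
Step 2: rho = 1 / sigma = 1 / 1.94095e-02 = 51.52 ohm*cm

51.52


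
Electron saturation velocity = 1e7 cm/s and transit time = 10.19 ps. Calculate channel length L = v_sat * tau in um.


Step 1: tau in seconds = 10.19 ps * 1e-12 = 1.0190e-11 s
Step 2: L = v_sat * tau = 1e7 * 1.0190e-11 = 1.0190e-04 cm
Step 3: L in um = 1.0190e-04 * 1e4 = 1.019 um

1.019


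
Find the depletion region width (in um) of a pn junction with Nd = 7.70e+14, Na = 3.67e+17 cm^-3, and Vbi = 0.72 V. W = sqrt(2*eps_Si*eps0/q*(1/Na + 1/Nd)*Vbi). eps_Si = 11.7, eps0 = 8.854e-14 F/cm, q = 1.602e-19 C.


Step 1: 1/Na + 1/Nd = 1/3.67e+17 + 1/7.70e+14 = 1.30143e-15
Step 2: 2*eps*eps0/q = 2*11.7*8.854e-14/1.602e-19 = 1.293281e+07
Step 3: W^2 = 1.293281e+07 * 1.30143e-15 * 0.72 = 1.21184e-08
Step 4: W = sqrt(1.21184e-08) = 1.101e-04 cm = 1.101 um

1.101


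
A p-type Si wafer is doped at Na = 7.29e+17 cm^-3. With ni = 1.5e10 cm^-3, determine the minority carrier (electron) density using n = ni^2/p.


Step 1: Majority hole concentration p ≈ Na = 7.29e+17 cm^-3
Step 2: n = ni^2 / Na = (1.5e10)^2 / 7.29e+17
Step 3: n = 3.09e+02 cm^-3

3.09e+02


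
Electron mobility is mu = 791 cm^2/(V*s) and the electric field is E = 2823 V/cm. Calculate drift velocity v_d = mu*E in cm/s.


Step 1: v_d = mu * E
Step 2: v_d = 791 * 2823 = 2232993
Step 3: v_d = 2.23e+06 cm/s

2.23e+06


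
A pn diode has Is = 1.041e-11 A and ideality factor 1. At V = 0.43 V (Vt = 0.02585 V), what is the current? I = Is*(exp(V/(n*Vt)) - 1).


Step 1: V/(n*Vt) = 0.43/(1*0.02585) = 16.6344
Step 2: exp(16.6344) = 1.6758e+07
Step 3: I = 1.041e-11 * (1.6758e+07 - 1) = 1.74e-04 A

1.74e-04


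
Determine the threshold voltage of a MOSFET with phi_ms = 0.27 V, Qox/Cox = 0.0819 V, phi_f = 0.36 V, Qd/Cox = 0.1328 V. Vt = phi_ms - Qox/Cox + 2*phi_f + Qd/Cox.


Step 1: Vt = phi_ms - Qox/Cox + 2*phi_f + Qd/Cox
Step 2: Vt = 0.27 - 0.0819 + 2*0.36 + 0.1328
Step 3: Vt = 0.27 - 0.0819 + 0.72 + 0.1328
Step 4: Vt = 1.0409 V

1.0409


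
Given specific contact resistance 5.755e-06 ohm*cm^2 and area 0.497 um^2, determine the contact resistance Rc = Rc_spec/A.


Step 1: Convert area to cm^2: 0.497 um^2 = 4.9700e-09 cm^2
Step 2: Rc = Rc_spec / A = 5.755e-06 / 4.9700e-09
Step 3: Rc = 1.16e+03 ohms

1.16e+03


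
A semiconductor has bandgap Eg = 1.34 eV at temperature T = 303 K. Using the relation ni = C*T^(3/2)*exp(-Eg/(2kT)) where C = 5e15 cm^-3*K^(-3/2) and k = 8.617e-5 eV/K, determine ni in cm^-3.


Step 1: Compute kT = 8.617e-5 * 303 = 0.02610951 eV
Step 2: Exponent = -Eg/(2kT) = -1.34/(2*0.02610951) = -25.66115
Step 3: T^(3/2) = 303^1.5 = 5274.29
Step 4: ni = 5e15 * 5274.29 * exp(-25.66115) = 1.89e+08 cm^-3

1.89e+08


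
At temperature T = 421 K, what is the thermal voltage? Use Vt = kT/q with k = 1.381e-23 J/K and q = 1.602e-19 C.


Step 1: kT = 1.381e-23 * 421 = 5.81401e-21 J
Step 2: Vt = kT/q = 5.81401e-21 / 1.602e-19
Step 3: Vt = 0.03629 V

0.03629


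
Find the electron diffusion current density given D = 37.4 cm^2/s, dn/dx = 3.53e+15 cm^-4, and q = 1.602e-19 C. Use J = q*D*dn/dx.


Step 1: J = q * D * (dn/dx)
Step 2: J = 1.602e-19 * 37.4 * 3.53e+15
Step 3: J = 2.11e-02 A/cm^2

2.11e-02


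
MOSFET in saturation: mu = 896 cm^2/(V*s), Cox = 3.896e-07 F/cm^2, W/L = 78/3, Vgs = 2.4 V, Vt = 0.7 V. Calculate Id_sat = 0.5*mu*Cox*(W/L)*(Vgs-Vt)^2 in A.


Step 1: Overdrive voltage Vov = Vgs - Vt = 2.4 - 0.7 = 1.7 V
Step 2: W/L = 78/3 = 26
Step 3: Id = 0.5 * 896 * 3.896e-07 * 26 * 1.7^2
Step 4: Id = 1.31e-02 A

1.31e-02


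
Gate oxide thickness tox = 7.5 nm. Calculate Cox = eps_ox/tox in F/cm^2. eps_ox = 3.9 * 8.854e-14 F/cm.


Step 1: eps_ox = 3.9 * 8.854e-14 = 3.45306e-13 F/cm
Step 2: tox in cm = 7.5 nm * 1e-7 = 7.5000e-07 cm
Step 3: Cox = 3.45306e-13 / 7.5000e-07 = 4.60e-07 F/cm^2

4.60e-07


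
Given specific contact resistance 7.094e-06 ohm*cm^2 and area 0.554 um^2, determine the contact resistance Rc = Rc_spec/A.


Step 1: Convert area to cm^2: 0.554 um^2 = 5.5400e-09 cm^2
Step 2: Rc = Rc_spec / A = 7.094e-06 / 5.5400e-09
Step 3: Rc = 1.28e+03 ohms

1.28e+03


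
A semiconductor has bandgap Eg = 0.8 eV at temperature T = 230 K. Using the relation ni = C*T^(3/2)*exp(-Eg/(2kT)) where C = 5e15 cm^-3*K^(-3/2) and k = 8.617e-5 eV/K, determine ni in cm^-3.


Step 1: Compute kT = 8.617e-5 * 230 = 0.0198191 eV
Step 2: Exponent = -Eg/(2kT) = -0.8/(2*0.0198191) = -20.18255
Step 3: T^(3/2) = 230^1.5 = 3488.12
Step 4: ni = 5e15 * 3488.12 * exp(-20.18255) = 2.99e+10 cm^-3

2.99e+10


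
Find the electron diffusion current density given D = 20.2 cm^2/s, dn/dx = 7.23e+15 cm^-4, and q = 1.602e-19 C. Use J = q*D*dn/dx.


Step 1: J = q * D * (dn/dx)
Step 2: J = 1.602e-19 * 20.2 * 7.23e+15
Step 3: J = 2.34e-02 A/cm^2

2.34e-02


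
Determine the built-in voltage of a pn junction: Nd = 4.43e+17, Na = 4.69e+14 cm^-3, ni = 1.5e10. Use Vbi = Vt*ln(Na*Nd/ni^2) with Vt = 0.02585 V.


Step 1: Compute Na*Nd/ni^2 = 4.69e+14 * 4.43e+17 / (1.5e10)^2 = 9.2341e+11
Step 2: ln(9.2341e+11) = 27.5513
Step 3: Vbi = 0.02585 * 27.5513 = 0.712 V

0.712


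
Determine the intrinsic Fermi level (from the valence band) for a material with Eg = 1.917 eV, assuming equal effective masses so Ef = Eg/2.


Step 1: For an intrinsic semiconductor, the Fermi level sits at midgap.
Step 2: Ef = Eg / 2 = 1.917 / 2 = 0.9585 eV

0.9585


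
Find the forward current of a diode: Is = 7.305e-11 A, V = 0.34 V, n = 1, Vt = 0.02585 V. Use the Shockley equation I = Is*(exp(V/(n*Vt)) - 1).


Step 1: V/(n*Vt) = 0.34/(1*0.02585) = 13.1528
Step 2: exp(13.1528) = 5.1545e+05
Step 3: I = 7.305e-11 * (5.1545e+05 - 1) = 3.77e-05 A

3.77e-05


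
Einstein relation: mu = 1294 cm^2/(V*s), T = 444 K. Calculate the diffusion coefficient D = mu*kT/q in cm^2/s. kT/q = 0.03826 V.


Step 1: D = mu * (kT/q)
Step 2: D = 1294 * 0.03826
Step 3: D = 49.51 cm^2/s

49.51


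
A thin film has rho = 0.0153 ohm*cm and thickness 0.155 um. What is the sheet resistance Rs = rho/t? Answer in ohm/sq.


Step 1: Convert thickness to cm: t = 0.155 um = 1.5500e-05 cm
Step 2: Rs = rho / t = 0.0153 / 1.5500e-05
Step 3: Rs = 987.1 ohm/sq

987.1


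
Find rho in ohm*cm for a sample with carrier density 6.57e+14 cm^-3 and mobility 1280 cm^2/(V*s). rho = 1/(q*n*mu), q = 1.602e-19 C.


Step 1: sigma = q * n * mu = 1.602e-19 * 6.57e+14 * 1280 = 1.34722e-01 S/cm
Step 2: rho = 1 / sigma = 1 / 1.34722e-01 = 7.423 ohm*cm

7.423


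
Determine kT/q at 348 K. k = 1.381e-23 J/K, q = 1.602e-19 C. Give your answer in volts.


Step 1: kT = 1.381e-23 * 348 = 4.80588e-21 J
Step 2: Vt = kT/q = 4.80588e-21 / 1.602e-19
Step 3: Vt = 0.03 V

0.03


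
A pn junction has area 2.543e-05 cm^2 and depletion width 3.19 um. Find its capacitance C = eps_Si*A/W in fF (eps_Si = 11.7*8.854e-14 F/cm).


Step 1: eps_Si = 11.7 * 8.854e-14 = 1.035918e-12 F/cm
Step 2: W in cm = 3.19 * 1e-4 = 3.19e-04 cm
Step 3: C = 1.035918e-12 * 2.543e-05 / 3.19e-04 = 8.258117e-14 F
Step 4: C = 82.58 fF

82.58


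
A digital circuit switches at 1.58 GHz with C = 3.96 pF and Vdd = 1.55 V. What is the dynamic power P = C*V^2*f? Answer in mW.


Step 1: V^2 = 1.55^2 = 2.4025 V^2
Step 2: P = C*V^2*f = 3.96e-12 F * 2.4025 * 1.58e9 Hz
Step 3: P = 1.5031962e-02 W
Step 4: P = 15.032 mW

15.032


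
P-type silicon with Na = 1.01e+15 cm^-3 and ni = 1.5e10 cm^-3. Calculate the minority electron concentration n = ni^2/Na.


Step 1: Majority hole concentration p ≈ Na = 1.01e+15 cm^-3
Step 2: n = ni^2 / Na = (1.5e10)^2 / 1.01e+15
Step 3: n = 2.23e+05 cm^-3

2.23e+05


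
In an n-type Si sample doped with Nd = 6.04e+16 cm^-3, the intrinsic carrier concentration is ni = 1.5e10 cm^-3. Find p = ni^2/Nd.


Step 1: Since Nd >> ni, n ≈ Nd = 6.04e+16 cm^-3
Step 2: p = ni^2 / n = (1.5e10)^2 / 6.04e+16
Step 3: p = 2.25e20 / 6.04e+16 = 3.73e+03 cm^-3

3.73e+03


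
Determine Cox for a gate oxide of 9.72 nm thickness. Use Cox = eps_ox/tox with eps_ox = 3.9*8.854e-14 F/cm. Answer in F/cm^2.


Step 1: eps_ox = 3.9 * 8.854e-14 = 3.45306e-13 F/cm
Step 2: tox in cm = 9.72 nm * 1e-7 = 9.7200e-07 cm
Step 3: Cox = 3.45306e-13 / 9.7200e-07 = 3.55e-07 F/cm^2

3.55e-07


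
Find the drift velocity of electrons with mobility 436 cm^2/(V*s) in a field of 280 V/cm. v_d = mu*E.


Step 1: v_d = mu * E
Step 2: v_d = 436 * 280 = 122080
Step 3: v_d = 1.22e+05 cm/s

1.22e+05


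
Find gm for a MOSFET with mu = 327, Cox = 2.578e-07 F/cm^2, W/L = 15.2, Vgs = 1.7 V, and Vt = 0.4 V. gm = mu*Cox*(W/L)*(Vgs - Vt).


Step 1: Vov = Vgs - Vt = 1.7 - 0.4 = 1.3 V
Step 2: gm = mu * Cox * (W/L) * Vov
Step 3: gm = 327 * 2.578e-07 * 15.2 * 1.3 = 1.67e-03 S

1.67e-03


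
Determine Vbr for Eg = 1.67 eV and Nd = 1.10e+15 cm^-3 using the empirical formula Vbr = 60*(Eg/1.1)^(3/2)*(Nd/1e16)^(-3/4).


Step 1: Eg/1.1 = 1.67/1.1 = 1.518182
Step 2: (Eg/1.1)^1.5 = 1.518182^1.5 = 1.870621
Step 3: (Nd/1e16)^(-0.75) = (0.11)^(-0.75) = 5.235468
Step 4: Vbr = 60 * 1.870621 * 5.235468 = 587.6 V

587.6


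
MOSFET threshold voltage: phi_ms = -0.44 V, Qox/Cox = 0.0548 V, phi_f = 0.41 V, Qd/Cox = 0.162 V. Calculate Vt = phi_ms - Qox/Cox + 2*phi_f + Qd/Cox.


Step 1: Vt = phi_ms - Qox/Cox + 2*phi_f + Qd/Cox
Step 2: Vt = -0.44 - 0.0548 + 2*0.41 + 0.162
Step 3: Vt = -0.44 - 0.0548 + 0.82 + 0.162
Step 4: Vt = 0.4872 V

0.4872


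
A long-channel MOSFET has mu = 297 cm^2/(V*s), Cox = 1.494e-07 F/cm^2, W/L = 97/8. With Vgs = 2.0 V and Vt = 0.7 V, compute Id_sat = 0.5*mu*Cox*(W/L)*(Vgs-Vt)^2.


Step 1: Overdrive voltage Vov = Vgs - Vt = 2.0 - 0.7 = 1.3 V
Step 2: W/L = 97/8 = 12.125
Step 3: Id = 0.5 * 297 * 1.494e-07 * 12.125 * 1.3^2
Step 4: Id = 4.55e-04 A

4.55e-04


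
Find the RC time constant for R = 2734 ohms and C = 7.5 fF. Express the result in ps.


Step 1: tau = R * C
Step 2: tau = 2734 * 7.5 fF = 2734 * 7.5e-15 F
Step 3: tau = 2.0505e-11 s = 20.505 ps

20.505


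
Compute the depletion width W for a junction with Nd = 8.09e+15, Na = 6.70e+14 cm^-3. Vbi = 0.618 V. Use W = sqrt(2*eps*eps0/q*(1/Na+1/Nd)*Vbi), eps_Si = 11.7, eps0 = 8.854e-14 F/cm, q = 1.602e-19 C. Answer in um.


Step 1: 1/Na + 1/Nd = 1/6.70e+14 + 1/8.09e+15 = 1.61615e-15
Step 2: 2*eps*eps0/q = 2*11.7*8.854e-14/1.602e-19 = 1.293281e+07
Step 3: W^2 = 1.293281e+07 * 1.61615e-15 * 0.618 = 1.29170e-08
Step 4: W = sqrt(1.29170e-08) = 1.137e-04 cm = 1.137 um

1.137


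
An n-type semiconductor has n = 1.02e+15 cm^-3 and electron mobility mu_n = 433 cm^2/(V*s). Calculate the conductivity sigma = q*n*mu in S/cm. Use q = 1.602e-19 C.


Step 1: sigma = q * n * mu
Step 2: sigma = 1.602e-19 * 1.02e+15 * 433
Step 3: sigma = 7.075e-02 S/cm

7.075e-02


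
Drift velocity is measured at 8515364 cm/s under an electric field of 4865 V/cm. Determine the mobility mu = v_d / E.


Step 1: mu = v_d / E
Step 2: mu = 8515364 / 4865
Step 3: mu = 1750.33 cm^2/(V*s)

1750.33


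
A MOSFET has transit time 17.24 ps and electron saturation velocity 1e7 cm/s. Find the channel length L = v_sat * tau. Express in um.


Step 1: tau in seconds = 17.24 ps * 1e-12 = 1.7240e-11 s
Step 2: L = v_sat * tau = 1e7 * 1.7240e-11 = 1.7240e-04 cm
Step 3: L in um = 1.7240e-04 * 1e4 = 1.724 um

1.724


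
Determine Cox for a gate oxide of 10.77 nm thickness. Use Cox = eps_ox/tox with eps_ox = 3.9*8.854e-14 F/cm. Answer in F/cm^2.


Step 1: eps_ox = 3.9 * 8.854e-14 = 3.45306e-13 F/cm
Step 2: tox in cm = 10.77 nm * 1e-7 = 1.0770e-06 cm
Step 3: Cox = 3.45306e-13 / 1.0770e-06 = 3.21e-07 F/cm^2

3.21e-07


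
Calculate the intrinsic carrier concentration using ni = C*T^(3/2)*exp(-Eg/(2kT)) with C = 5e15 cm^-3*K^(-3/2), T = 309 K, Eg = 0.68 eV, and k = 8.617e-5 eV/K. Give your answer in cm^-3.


Step 1: Compute kT = 8.617e-5 * 309 = 0.02662653 eV
Step 2: Exponent = -Eg/(2kT) = -0.68/(2*0.02662653) = -12.76922
Step 3: T^(3/2) = 309^1.5 = 5431.72
Step 4: ni = 5e15 * 5431.72 * exp(-12.76922) = 7.73e+13 cm^-3

7.73e+13


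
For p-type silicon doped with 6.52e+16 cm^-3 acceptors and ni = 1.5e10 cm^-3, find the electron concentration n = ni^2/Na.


Step 1: Majority hole concentration p ≈ Na = 6.52e+16 cm^-3
Step 2: n = ni^2 / Na = (1.5e10)^2 / 6.52e+16
Step 3: n = 3.45e+03 cm^-3

3.45e+03


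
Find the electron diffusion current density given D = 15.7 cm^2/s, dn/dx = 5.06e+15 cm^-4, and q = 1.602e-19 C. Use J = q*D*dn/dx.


Step 1: J = q * D * (dn/dx)
Step 2: J = 1.602e-19 * 15.7 * 5.06e+15
Step 3: J = 1.27e-02 A/cm^2

1.27e-02


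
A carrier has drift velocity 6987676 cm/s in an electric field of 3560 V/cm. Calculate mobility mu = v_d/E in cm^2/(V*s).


Step 1: mu = v_d / E
Step 2: mu = 6987676 / 3560
Step 3: mu = 1962.83 cm^2/(V*s)

1962.83


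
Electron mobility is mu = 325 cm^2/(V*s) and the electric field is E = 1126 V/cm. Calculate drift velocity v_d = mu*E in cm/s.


Step 1: v_d = mu * E
Step 2: v_d = 325 * 1126 = 365950
Step 3: v_d = 3.66e+05 cm/s

3.66e+05


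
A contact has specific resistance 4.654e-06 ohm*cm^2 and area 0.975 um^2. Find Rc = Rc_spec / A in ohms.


Step 1: Convert area to cm^2: 0.975 um^2 = 9.7500e-09 cm^2
Step 2: Rc = Rc_spec / A = 4.654e-06 / 9.7500e-09
Step 3: Rc = 4.77e+02 ohms

4.77e+02


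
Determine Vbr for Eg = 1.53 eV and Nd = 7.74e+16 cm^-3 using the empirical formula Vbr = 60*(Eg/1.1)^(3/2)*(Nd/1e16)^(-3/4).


Step 1: Eg/1.1 = 1.53/1.1 = 1.390909
Step 2: (Eg/1.1)^1.5 = 1.390909^1.5 = 1.640394
Step 3: (Nd/1e16)^(-0.75) = (7.74)^(-0.75) = 0.215499
Step 4: Vbr = 60 * 1.640394 * 0.215499 = 21.2 V

21.2


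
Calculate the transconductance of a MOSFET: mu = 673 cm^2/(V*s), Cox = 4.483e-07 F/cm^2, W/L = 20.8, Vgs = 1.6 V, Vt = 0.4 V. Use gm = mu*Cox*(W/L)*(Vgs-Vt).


Step 1: Vov = Vgs - Vt = 1.6 - 0.4 = 1.2 V
Step 2: gm = mu * Cox * (W/L) * Vov
Step 3: gm = 673 * 4.483e-07 * 20.8 * 1.2 = 7.53e-03 S

7.53e-03


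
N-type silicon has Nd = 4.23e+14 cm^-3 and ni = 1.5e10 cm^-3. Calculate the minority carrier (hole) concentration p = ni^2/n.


Step 1: Since Nd >> ni, n ≈ Nd = 4.23e+14 cm^-3
Step 2: p = ni^2 / n = (1.5e10)^2 / 4.23e+14
Step 3: p = 2.25e20 / 4.23e+14 = 5.32e+05 cm^-3

5.32e+05


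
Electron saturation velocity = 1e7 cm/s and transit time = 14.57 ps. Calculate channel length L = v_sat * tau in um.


Step 1: tau in seconds = 14.57 ps * 1e-12 = 1.4570e-11 s
Step 2: L = v_sat * tau = 1e7 * 1.4570e-11 = 1.4570e-04 cm
Step 3: L in um = 1.4570e-04 * 1e4 = 1.457 um

1.457


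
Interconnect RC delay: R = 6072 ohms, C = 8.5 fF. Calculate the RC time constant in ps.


Step 1: tau = R * C
Step 2: tau = 6072 * 8.5 fF = 6072 * 8.5e-15 F
Step 3: tau = 5.1612e-11 s = 51.612 ps

51.612


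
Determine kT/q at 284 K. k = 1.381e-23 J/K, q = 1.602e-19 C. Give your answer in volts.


Step 1: kT = 1.381e-23 * 284 = 3.92204e-21 J
Step 2: Vt = kT/q = 3.92204e-21 / 1.602e-19
Step 3: Vt = 0.02448 V

0.02448


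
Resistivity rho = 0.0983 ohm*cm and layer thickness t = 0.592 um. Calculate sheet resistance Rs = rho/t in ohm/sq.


Step 1: Convert thickness to cm: t = 0.592 um = 5.9200e-05 cm
Step 2: Rs = rho / t = 0.0983 / 5.9200e-05
Step 3: Rs = 1660.5 ohm/sq

1660.5


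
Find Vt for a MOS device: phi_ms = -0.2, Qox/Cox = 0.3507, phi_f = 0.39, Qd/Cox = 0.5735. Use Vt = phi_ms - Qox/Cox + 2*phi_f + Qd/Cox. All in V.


Step 1: Vt = phi_ms - Qox/Cox + 2*phi_f + Qd/Cox
Step 2: Vt = -0.2 - 0.3507 + 2*0.39 + 0.5735
Step 3: Vt = -0.2 - 0.3507 + 0.78 + 0.5735
Step 4: Vt = 0.8028 V

0.8028


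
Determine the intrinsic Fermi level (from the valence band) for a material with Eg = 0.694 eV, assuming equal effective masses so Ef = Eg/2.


Step 1: For an intrinsic semiconductor, the Fermi level sits at midgap.
Step 2: Ef = Eg / 2 = 0.694 / 2 = 0.347 eV

0.347


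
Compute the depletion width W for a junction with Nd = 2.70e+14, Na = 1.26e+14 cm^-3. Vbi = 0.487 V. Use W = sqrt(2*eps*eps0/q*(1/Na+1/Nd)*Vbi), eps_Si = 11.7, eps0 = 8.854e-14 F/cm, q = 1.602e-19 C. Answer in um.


Step 1: 1/Na + 1/Nd = 1/1.26e+14 + 1/2.70e+14 = 1.16402e-14
Step 2: 2*eps*eps0/q = 2*11.7*8.854e-14/1.602e-19 = 1.293281e+07
Step 3: W^2 = 1.293281e+07 * 1.16402e-14 * 0.487 = 7.33132e-08
Step 4: W = sqrt(7.33132e-08) = 2.708e-04 cm = 2.708 um

2.708


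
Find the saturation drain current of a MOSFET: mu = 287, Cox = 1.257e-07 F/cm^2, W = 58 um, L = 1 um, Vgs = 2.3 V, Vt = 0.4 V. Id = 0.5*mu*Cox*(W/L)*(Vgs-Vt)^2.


Step 1: Overdrive voltage Vov = Vgs - Vt = 2.3 - 0.4 = 1.9 V
Step 2: W/L = 58/1 = 58
Step 3: Id = 0.5 * 287 * 1.257e-07 * 58 * 1.9^2
Step 4: Id = 3.78e-03 A

3.78e-03


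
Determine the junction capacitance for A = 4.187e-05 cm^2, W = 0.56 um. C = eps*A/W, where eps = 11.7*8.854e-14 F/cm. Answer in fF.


Step 1: eps_Si = 11.7 * 8.854e-14 = 1.035918e-12 F/cm
Step 2: W in cm = 0.56 * 1e-4 = 5.60e-05 cm
Step 3: C = 1.035918e-12 * 4.187e-05 / 5.60e-05 = 7.745337e-13 F
Step 4: C = 774.53 fF

774.53


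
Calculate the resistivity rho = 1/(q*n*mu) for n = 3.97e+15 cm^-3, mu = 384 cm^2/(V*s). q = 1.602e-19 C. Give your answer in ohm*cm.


Step 1: sigma = q * n * mu = 1.602e-19 * 3.97e+15 * 384 = 2.44222e-01 S/cm
Step 2: rho = 1 / sigma = 1 / 2.44222e-01 = 4.095 ohm*cm

4.095


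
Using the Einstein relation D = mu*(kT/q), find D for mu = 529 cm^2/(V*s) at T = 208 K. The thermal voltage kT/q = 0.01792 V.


Step 1: D = mu * (kT/q)
Step 2: D = 529 * 0.01792
Step 3: D = 9.48 cm^2/s

9.48


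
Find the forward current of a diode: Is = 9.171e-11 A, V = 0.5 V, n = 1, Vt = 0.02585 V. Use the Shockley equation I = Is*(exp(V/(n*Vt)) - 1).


Step 1: V/(n*Vt) = 0.5/(1*0.02585) = 19.3424
Step 2: exp(19.3424) = 2.5136e+08
Step 3: I = 9.171e-11 * (2.5136e+08 - 1) = 2.31e-02 A

2.31e-02


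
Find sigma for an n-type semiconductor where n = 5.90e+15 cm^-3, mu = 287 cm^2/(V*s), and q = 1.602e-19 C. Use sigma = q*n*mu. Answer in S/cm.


Step 1: sigma = q * n * mu
Step 2: sigma = 1.602e-19 * 5.90e+15 * 287
Step 3: sigma = 2.713e-01 S/cm

2.713e-01


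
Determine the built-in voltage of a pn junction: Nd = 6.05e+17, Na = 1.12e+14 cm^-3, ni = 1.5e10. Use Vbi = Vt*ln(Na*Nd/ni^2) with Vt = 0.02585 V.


Step 1: Compute Na*Nd/ni^2 = 1.12e+14 * 6.05e+17 / (1.5e10)^2 = 3.0116e+11
Step 2: ln(3.0116e+11) = 26.4309
Step 3: Vbi = 0.02585 * 26.4309 = 0.683 V

0.683


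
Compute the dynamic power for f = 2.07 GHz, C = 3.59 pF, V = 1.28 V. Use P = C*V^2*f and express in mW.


Step 1: V^2 = 1.28^2 = 1.6384 V^2
Step 2: P = C*V^2*f = 3.59e-12 F * 1.6384 * 2.07e9 Hz
Step 3: P = 1.217544192e-02 W
Step 4: P = 12.175 mW

12.175


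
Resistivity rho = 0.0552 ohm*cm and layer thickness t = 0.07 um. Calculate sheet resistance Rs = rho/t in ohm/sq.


Step 1: Convert thickness to cm: t = 0.07 um = 7.0000e-06 cm
Step 2: Rs = rho / t = 0.0552 / 7.0000e-06
Step 3: Rs = 7885.7 ohm/sq

7885.7


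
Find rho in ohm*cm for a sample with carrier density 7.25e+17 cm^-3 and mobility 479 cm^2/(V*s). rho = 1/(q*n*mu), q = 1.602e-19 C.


Step 1: sigma = q * n * mu = 1.602e-19 * 7.25e+17 * 479 = 5.56335e+01 S/cm
Step 2: rho = 1 / sigma = 1 / 5.56335e+01 = 0.01797 ohm*cm

0.01797


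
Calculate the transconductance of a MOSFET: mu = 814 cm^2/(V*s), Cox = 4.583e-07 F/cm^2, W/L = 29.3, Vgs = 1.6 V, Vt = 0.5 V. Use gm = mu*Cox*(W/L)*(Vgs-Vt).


Step 1: Vov = Vgs - Vt = 1.6 - 0.5 = 1.1 V
Step 2: gm = mu * Cox * (W/L) * Vov
Step 3: gm = 814 * 4.583e-07 * 29.3 * 1.1 = 1.20e-02 S

1.20e-02


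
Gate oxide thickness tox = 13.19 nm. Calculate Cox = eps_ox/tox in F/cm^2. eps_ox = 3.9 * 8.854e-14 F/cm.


Step 1: eps_ox = 3.9 * 8.854e-14 = 3.45306e-13 F/cm
Step 2: tox in cm = 13.19 nm * 1e-7 = 1.3190e-06 cm
Step 3: Cox = 3.45306e-13 / 1.3190e-06 = 2.62e-07 F/cm^2

2.62e-07


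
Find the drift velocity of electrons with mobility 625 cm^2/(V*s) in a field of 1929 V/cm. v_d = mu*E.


Step 1: v_d = mu * E
Step 2: v_d = 625 * 1929 = 1205625
Step 3: v_d = 1.21e+06 cm/s

1.21e+06


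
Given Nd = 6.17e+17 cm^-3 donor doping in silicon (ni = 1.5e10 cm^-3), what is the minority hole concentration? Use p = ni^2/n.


Step 1: Since Nd >> ni, n ≈ Nd = 6.17e+17 cm^-3
Step 2: p = ni^2 / n = (1.5e10)^2 / 6.17e+17
Step 3: p = 2.25e20 / 6.17e+17 = 3.65e+02 cm^-3

3.65e+02


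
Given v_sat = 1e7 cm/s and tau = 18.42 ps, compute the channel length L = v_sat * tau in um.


Step 1: tau in seconds = 18.42 ps * 1e-12 = 1.8420e-11 s
Step 2: L = v_sat * tau = 1e7 * 1.8420e-11 = 1.8420e-04 cm
Step 3: L in um = 1.8420e-04 * 1e4 = 1.842 um

1.842


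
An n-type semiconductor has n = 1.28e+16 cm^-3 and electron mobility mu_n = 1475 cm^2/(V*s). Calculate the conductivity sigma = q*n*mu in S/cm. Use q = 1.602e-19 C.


Step 1: sigma = q * n * mu
Step 2: sigma = 1.602e-19 * 1.28e+16 * 1475
Step 3: sigma = 3.025e+00 S/cm

3.025e+00


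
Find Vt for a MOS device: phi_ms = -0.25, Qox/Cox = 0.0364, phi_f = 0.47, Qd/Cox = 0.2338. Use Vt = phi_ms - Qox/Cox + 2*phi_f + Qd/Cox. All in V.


Step 1: Vt = phi_ms - Qox/Cox + 2*phi_f + Qd/Cox
Step 2: Vt = -0.25 - 0.0364 + 2*0.47 + 0.2338
Step 3: Vt = -0.25 - 0.0364 + 0.94 + 0.2338
Step 4: Vt = 0.8874 V

0.8874


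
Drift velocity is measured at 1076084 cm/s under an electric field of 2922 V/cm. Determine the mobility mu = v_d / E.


Step 1: mu = v_d / E
Step 2: mu = 1076084 / 2922
Step 3: mu = 368.27 cm^2/(V*s)

368.27


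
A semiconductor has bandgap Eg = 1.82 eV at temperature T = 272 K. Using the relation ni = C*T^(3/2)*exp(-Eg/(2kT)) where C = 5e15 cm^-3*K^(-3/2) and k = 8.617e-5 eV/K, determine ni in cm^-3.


Step 1: Compute kT = 8.617e-5 * 272 = 0.02343824 eV
Step 2: Exponent = -Eg/(2kT) = -1.82/(2*0.02343824) = -38.82544
Step 3: T^(3/2) = 272^1.5 = 4485.94
Step 4: ni = 5e15 * 4485.94 * exp(-38.82544) = 3.08e+02 cm^-3

3.08e+02


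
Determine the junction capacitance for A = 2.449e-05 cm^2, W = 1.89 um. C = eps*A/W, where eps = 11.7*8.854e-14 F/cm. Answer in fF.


Step 1: eps_Si = 11.7 * 8.854e-14 = 1.035918e-12 F/cm
Step 2: W in cm = 1.89 * 1e-4 = 1.89e-04 cm
Step 3: C = 1.035918e-12 * 2.449e-05 / 1.89e-04 = 1.342309e-13 F
Step 4: C = 134.23 fF

134.23


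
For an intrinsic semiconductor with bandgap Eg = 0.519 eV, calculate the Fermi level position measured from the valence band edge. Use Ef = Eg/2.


Step 1: For an intrinsic semiconductor, the Fermi level sits at midgap.
Step 2: Ef = Eg / 2 = 0.519 / 2 = 0.2595 eV

0.2595


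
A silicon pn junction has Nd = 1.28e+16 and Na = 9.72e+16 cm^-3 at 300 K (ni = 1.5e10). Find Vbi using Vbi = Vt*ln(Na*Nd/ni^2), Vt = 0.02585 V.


Step 1: Compute Na*Nd/ni^2 = 9.72e+16 * 1.28e+16 / (1.5e10)^2 = 5.5296e+12
Step 2: ln(5.5296e+12) = 29.3411
Step 3: Vbi = 0.02585 * 29.3411 = 0.758 V

0.758


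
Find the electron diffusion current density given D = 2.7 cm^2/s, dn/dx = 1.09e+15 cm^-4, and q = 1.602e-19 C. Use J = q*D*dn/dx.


Step 1: J = q * D * (dn/dx)
Step 2: J = 1.602e-19 * 2.7 * 1.09e+15
Step 3: J = 4.71e-04 A/cm^2

4.71e-04


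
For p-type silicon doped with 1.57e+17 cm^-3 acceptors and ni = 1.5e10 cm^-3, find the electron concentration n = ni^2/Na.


Step 1: Majority hole concentration p ≈ Na = 1.57e+17 cm^-3
Step 2: n = ni^2 / Na = (1.5e10)^2 / 1.57e+17
Step 3: n = 1.43e+03 cm^-3

1.43e+03


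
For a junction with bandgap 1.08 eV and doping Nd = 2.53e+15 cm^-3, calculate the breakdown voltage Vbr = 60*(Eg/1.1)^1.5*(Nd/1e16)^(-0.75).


Step 1: Eg/1.1 = 1.08/1.1 = 0.981818
Step 2: (Eg/1.1)^1.5 = 0.981818^1.5 = 0.972851
Step 3: (Nd/1e16)^(-0.75) = (0.253)^(-0.75) = 2.803236
Step 4: Vbr = 60 * 0.972851 * 2.803236 = 163.6 V

163.6


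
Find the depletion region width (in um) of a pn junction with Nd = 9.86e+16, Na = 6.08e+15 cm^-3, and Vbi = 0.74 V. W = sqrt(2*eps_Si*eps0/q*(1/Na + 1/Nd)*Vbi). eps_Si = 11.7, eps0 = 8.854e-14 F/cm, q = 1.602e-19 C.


Step 1: 1/Na + 1/Nd = 1/6.08e+15 + 1/9.86e+16 = 1.74616e-16
Step 2: 2*eps*eps0/q = 2*11.7*8.854e-14/1.602e-19 = 1.293281e+07
Step 3: W^2 = 1.293281e+07 * 1.74616e-16 * 0.74 = 1.67112e-09
Step 4: W = sqrt(1.67112e-09) = 4.088e-05 cm = 0.4088 um

0.4088


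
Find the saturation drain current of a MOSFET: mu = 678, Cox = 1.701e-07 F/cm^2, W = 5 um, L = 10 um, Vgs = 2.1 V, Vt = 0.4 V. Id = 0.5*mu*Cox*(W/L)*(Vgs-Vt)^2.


Step 1: Overdrive voltage Vov = Vgs - Vt = 2.1 - 0.4 = 1.7 V
Step 2: W/L = 5/10 = 0.5
Step 3: Id = 0.5 * 678 * 1.701e-07 * 0.5 * 1.7^2
Step 4: Id = 8.33e-05 A

8.33e-05


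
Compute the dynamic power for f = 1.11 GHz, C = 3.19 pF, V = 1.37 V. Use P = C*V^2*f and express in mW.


Step 1: V^2 = 1.37^2 = 1.8769 V^2
Step 2: P = C*V^2*f = 3.19e-12 F * 1.8769 * 1.11e9 Hz
Step 3: P = 6.64591521e-03 W
Step 4: P = 6.646 mW

6.646


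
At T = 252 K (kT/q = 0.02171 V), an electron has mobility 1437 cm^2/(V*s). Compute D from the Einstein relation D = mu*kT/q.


Step 1: D = mu * (kT/q)
Step 2: D = 1437 * 0.02171
Step 3: D = 31.2 cm^2/s

31.2


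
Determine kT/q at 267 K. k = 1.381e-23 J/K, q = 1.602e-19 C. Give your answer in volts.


Step 1: kT = 1.381e-23 * 267 = 3.68727e-21 J
Step 2: Vt = kT/q = 3.68727e-21 / 1.602e-19
Step 3: Vt = 0.02302 V

0.02302


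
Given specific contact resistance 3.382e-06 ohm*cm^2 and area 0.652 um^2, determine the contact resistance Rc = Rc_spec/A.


Step 1: Convert area to cm^2: 0.652 um^2 = 6.5200e-09 cm^2
Step 2: Rc = Rc_spec / A = 3.382e-06 / 6.5200e-09
Step 3: Rc = 5.19e+02 ohms

5.19e+02


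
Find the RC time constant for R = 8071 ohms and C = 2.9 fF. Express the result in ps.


Step 1: tau = R * C
Step 2: tau = 8071 * 2.9 fF = 8071 * 2.9e-15 F
Step 3: tau = 2.34059e-11 s = 23.4059 ps

23.4059


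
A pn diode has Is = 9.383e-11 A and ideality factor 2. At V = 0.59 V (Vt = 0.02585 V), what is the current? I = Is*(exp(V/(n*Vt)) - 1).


Step 1: V/(n*Vt) = 0.59/(2*0.02585) = 11.4120
Step 2: exp(11.4120) = 9.0400e+04
Step 3: I = 9.383e-11 * (9.0400e+04 - 1) = 8.48e-06 A

8.48e-06


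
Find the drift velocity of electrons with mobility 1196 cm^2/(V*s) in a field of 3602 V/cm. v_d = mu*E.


Step 1: v_d = mu * E
Step 2: v_d = 1196 * 3602 = 4307992
Step 3: v_d = 4.31e+06 cm/s

4.31e+06


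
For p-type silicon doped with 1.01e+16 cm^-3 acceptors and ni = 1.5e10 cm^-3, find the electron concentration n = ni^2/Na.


Step 1: Majority hole concentration p ≈ Na = 1.01e+16 cm^-3
Step 2: n = ni^2 / Na = (1.5e10)^2 / 1.01e+16
Step 3: n = 2.23e+04 cm^-3

2.23e+04


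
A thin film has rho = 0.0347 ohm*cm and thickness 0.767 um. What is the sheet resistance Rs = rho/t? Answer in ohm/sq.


Step 1: Convert thickness to cm: t = 0.767 um = 7.6700e-05 cm
Step 2: Rs = rho / t = 0.0347 / 7.6700e-05
Step 3: Rs = 452.4 ohm/sq

452.4


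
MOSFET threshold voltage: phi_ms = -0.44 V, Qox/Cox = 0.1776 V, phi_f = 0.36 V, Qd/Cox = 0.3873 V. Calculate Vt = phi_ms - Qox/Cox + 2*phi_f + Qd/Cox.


Step 1: Vt = phi_ms - Qox/Cox + 2*phi_f + Qd/Cox
Step 2: Vt = -0.44 - 0.1776 + 2*0.36 + 0.3873
Step 3: Vt = -0.44 - 0.1776 + 0.72 + 0.3873
Step 4: Vt = 0.4897 V

0.4897


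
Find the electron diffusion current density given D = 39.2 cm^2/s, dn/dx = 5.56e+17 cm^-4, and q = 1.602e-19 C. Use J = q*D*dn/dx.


Step 1: J = q * D * (dn/dx)
Step 2: J = 1.602e-19 * 39.2 * 5.56e+17
Step 3: J = 3.49e+00 A/cm^2

3.49e+00


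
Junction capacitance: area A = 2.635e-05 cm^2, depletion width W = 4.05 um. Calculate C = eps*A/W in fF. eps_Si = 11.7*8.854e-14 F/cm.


Step 1: eps_Si = 11.7 * 8.854e-14 = 1.035918e-12 F/cm
Step 2: W in cm = 4.05 * 1e-4 = 4.05e-04 cm
Step 3: C = 1.035918e-12 * 2.635e-05 / 4.05e-04 = 6.739862e-14 F
Step 4: C = 67.4 fF

67.4


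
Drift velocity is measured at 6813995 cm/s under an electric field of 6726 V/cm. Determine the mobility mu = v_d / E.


Step 1: mu = v_d / E
Step 2: mu = 6813995 / 6726
Step 3: mu = 1013.08 cm^2/(V*s)

1013.08


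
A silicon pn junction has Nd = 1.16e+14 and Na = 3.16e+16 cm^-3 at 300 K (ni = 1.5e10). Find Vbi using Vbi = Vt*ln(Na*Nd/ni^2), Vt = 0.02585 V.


Step 1: Compute Na*Nd/ni^2 = 3.16e+16 * 1.16e+14 / (1.5e10)^2 = 1.6292e+10
Step 2: ln(1.6292e+10) = 23.5139
Step 3: Vbi = 0.02585 * 23.5139 = 0.608 V

0.608


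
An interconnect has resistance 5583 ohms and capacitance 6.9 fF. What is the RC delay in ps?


Step 1: tau = R * C
Step 2: tau = 5583 * 6.9 fF = 5583 * 6.9e-15 F
Step 3: tau = 3.85227e-11 s = 38.5227 ps

38.5227


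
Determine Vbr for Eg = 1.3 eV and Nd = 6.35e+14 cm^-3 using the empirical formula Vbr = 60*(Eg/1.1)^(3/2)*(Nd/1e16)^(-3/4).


Step 1: Eg/1.1 = 1.3/1.1 = 1.181818
Step 2: (Eg/1.1)^1.5 = 1.181818^1.5 = 1.284772
Step 3: (Nd/1e16)^(-0.75) = (0.0635)^(-0.75) = 7.905325
Step 4: Vbr = 60 * 1.284772 * 7.905325 = 609.4 V

609.4


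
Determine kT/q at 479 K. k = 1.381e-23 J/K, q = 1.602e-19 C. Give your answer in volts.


Step 1: kT = 1.381e-23 * 479 = 6.61499e-21 J
Step 2: Vt = kT/q = 6.61499e-21 / 1.602e-19
Step 3: Vt = 0.04129 V

0.04129


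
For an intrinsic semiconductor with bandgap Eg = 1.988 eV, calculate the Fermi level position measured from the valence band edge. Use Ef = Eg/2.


Step 1: For an intrinsic semiconductor, the Fermi level sits at midgap.
Step 2: Ef = Eg / 2 = 1.988 / 2 = 0.994 eV

0.994


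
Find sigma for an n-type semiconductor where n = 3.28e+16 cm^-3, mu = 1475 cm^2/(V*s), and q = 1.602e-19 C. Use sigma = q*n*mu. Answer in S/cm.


Step 1: sigma = q * n * mu
Step 2: sigma = 1.602e-19 * 3.28e+16 * 1475
Step 3: sigma = 7.750e+00 S/cm

7.750e+00


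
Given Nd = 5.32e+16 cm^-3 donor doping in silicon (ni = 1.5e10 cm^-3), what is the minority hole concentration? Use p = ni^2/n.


Step 1: Since Nd >> ni, n ≈ Nd = 5.32e+16 cm^-3
Step 2: p = ni^2 / n = (1.5e10)^2 / 5.32e+16
Step 3: p = 2.25e20 / 5.32e+16 = 4.23e+03 cm^-3

4.23e+03


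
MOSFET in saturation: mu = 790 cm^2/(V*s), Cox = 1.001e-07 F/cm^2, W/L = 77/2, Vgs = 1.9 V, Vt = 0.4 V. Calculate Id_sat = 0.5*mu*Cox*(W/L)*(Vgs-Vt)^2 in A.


Step 1: Overdrive voltage Vov = Vgs - Vt = 1.9 - 0.4 = 1.5 V
Step 2: W/L = 77/2 = 38.5
Step 3: Id = 0.5 * 790 * 1.001e-07 * 38.5 * 1.5^2
Step 4: Id = 3.43e-03 A

3.43e-03


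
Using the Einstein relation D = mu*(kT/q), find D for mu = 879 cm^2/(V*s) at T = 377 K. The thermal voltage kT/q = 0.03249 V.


Step 1: D = mu * (kT/q)
Step 2: D = 879 * 0.03249
Step 3: D = 28.56 cm^2/s

28.56


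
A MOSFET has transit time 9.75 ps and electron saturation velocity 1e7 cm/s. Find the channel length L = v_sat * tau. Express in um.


Step 1: tau in seconds = 9.75 ps * 1e-12 = 9.7500e-12 s
Step 2: L = v_sat * tau = 1e7 * 9.7500e-12 = 9.7500e-05 cm
Step 3: L in um = 9.7500e-05 * 1e4 = 0.975 um

0.975


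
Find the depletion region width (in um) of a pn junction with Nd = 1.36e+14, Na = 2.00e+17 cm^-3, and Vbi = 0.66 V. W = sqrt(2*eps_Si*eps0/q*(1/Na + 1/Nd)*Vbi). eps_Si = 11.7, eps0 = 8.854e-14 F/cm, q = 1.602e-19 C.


Step 1: 1/Na + 1/Nd = 1/2.00e+17 + 1/1.36e+14 = 7.35794e-15
Step 2: 2*eps*eps0/q = 2*11.7*8.854e-14/1.602e-19 = 1.293281e+07
Step 3: W^2 = 1.293281e+07 * 7.35794e-15 * 0.66 = 6.28048e-08
Step 4: W = sqrt(6.28048e-08) = 2.506e-04 cm = 2.506 um

2.506


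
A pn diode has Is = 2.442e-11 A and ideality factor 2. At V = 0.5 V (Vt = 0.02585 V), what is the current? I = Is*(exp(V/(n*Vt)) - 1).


Step 1: V/(n*Vt) = 0.5/(2*0.02585) = 9.6712
Step 2: exp(9.6712) = 1.5854e+04
Step 3: I = 2.442e-11 * (1.5854e+04 - 1) = 3.87e-07 A

3.87e-07


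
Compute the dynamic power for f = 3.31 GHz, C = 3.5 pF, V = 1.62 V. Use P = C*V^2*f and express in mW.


Step 1: V^2 = 1.62^2 = 2.6244 V^2
Step 2: P = C*V^2*f = 3.5e-12 F * 2.6244 * 3.31e9 Hz
Step 3: P = 3.0403674e-02 W
Step 4: P = 30.404 mW

30.404


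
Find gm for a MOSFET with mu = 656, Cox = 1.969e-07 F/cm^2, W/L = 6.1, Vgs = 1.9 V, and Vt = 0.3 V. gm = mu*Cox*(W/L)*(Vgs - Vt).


Step 1: Vov = Vgs - Vt = 1.9 - 0.3 = 1.6 V
Step 2: gm = mu * Cox * (W/L) * Vov
Step 3: gm = 656 * 1.969e-07 * 6.1 * 1.6 = 1.26e-03 S

1.26e-03


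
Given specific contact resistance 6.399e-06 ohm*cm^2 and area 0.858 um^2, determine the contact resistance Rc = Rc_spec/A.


Step 1: Convert area to cm^2: 0.858 um^2 = 8.5800e-09 cm^2
Step 2: Rc = Rc_spec / A = 6.399e-06 / 8.5800e-09
Step 3: Rc = 7.46e+02 ohms

7.46e+02


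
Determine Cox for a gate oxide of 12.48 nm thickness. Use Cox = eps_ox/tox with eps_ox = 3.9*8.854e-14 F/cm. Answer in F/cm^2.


Step 1: eps_ox = 3.9 * 8.854e-14 = 3.45306e-13 F/cm
Step 2: tox in cm = 12.48 nm * 1e-7 = 1.2480e-06 cm
Step 3: Cox = 3.45306e-13 / 1.2480e-06 = 2.77e-07 F/cm^2

2.77e-07


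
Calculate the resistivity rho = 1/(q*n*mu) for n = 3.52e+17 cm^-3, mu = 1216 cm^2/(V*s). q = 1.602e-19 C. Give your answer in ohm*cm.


Step 1: sigma = q * n * mu = 1.602e-19 * 3.52e+17 * 1216 = 6.85707e+01 S/cm
Step 2: rho = 1 / sigma = 1 / 6.85707e+01 = 0.01458 ohm*cm

0.01458


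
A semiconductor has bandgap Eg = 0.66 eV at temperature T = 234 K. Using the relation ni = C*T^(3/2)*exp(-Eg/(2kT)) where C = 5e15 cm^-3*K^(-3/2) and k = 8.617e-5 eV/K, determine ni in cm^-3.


Step 1: Compute kT = 8.617e-5 * 234 = 0.02016378 eV
Step 2: Exponent = -Eg/(2kT) = -0.66/(2*0.02016378) = -16.36598
Step 3: T^(3/2) = 234^1.5 = 3579.51
Step 4: ni = 5e15 * 3579.51 * exp(-16.36598) = 1.40e+12 cm^-3

1.40e+12


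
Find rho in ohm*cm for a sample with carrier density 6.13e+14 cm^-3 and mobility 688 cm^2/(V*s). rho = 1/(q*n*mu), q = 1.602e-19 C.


Step 1: sigma = q * n * mu = 1.602e-19 * 6.13e+14 * 688 = 6.75634e-02 S/cm
Step 2: rho = 1 / sigma = 1 / 6.75634e-02 = 14.8 ohm*cm

14.8


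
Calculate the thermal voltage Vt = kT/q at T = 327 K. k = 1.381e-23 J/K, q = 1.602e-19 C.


Step 1: kT = 1.381e-23 * 327 = 4.51587e-21 J
Step 2: Vt = kT/q = 4.51587e-21 / 1.602e-19
Step 3: Vt = 0.02819 V

0.02819


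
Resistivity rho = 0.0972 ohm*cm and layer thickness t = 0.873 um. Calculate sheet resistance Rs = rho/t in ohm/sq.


Step 1: Convert thickness to cm: t = 0.873 um = 8.7300e-05 cm
Step 2: Rs = rho / t = 0.0972 / 8.7300e-05
Step 3: Rs = 1113.4 ohm/sq

1113.4


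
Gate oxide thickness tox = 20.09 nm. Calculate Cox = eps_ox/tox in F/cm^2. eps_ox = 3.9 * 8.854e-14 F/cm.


Step 1: eps_ox = 3.9 * 8.854e-14 = 3.45306e-13 F/cm
Step 2: tox in cm = 20.09 nm * 1e-7 = 2.0090e-06 cm
Step 3: Cox = 3.45306e-13 / 2.0090e-06 = 1.72e-07 F/cm^2

1.72e-07


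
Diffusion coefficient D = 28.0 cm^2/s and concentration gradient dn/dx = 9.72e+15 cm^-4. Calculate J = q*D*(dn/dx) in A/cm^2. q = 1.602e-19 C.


Step 1: J = q * D * (dn/dx)
Step 2: J = 1.602e-19 * 28.0 * 9.72e+15
Step 3: J = 4.36e-02 A/cm^2

4.36e-02


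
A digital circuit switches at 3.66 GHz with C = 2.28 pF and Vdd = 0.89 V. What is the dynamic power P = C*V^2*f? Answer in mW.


Step 1: V^2 = 0.89^2 = 0.7921 V^2
Step 2: P = C*V^2*f = 2.28e-12 F * 0.7921 * 3.66e9 Hz
Step 3: P = 6.60991608e-03 W
Step 4: P = 6.61 mW

6.61


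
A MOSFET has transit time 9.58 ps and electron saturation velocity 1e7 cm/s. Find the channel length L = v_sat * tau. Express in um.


Step 1: tau in seconds = 9.58 ps * 1e-12 = 9.5800e-12 s
Step 2: L = v_sat * tau = 1e7 * 9.5800e-12 = 9.5800e-05 cm
Step 3: L in um = 9.5800e-05 * 1e4 = 0.958 um

0.958


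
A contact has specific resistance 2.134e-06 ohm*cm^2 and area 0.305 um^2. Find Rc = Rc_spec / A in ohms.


Step 1: Convert area to cm^2: 0.305 um^2 = 3.0500e-09 cm^2
Step 2: Rc = Rc_spec / A = 2.134e-06 / 3.0500e-09
Step 3: Rc = 7.00e+02 ohms

7.00e+02


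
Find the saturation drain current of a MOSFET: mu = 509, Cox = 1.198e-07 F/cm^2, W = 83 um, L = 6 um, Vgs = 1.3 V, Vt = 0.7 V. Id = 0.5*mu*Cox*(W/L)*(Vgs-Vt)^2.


Step 1: Overdrive voltage Vov = Vgs - Vt = 1.3 - 0.7 = 0.6 V
Step 2: W/L = 83/6 = 13.8333
Step 3: Id = 0.5 * 509 * 1.198e-07 * 13.8333 * 0.6^2
Step 4: Id = 1.52e-04 A

1.52e-04


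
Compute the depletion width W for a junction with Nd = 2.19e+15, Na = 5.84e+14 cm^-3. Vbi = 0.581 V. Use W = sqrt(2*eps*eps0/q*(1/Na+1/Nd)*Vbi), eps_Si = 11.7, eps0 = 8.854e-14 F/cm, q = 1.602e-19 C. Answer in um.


Step 1: 1/Na + 1/Nd = 1/5.84e+14 + 1/2.19e+15 = 2.16895e-15
Step 2: 2*eps*eps0/q = 2*11.7*8.854e-14/1.602e-19 = 1.293281e+07
Step 3: W^2 = 1.293281e+07 * 2.16895e-15 * 0.581 = 1.62974e-08
Step 4: W = sqrt(1.62974e-08) = 1.277e-04 cm = 1.277 um

1.277


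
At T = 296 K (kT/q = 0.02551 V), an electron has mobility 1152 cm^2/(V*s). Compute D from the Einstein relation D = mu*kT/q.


Step 1: D = mu * (kT/q)
Step 2: D = 1152 * 0.02551
Step 3: D = 29.39 cm^2/s

29.39


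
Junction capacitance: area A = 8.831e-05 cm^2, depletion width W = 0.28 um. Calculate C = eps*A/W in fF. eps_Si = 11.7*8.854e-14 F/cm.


Step 1: eps_Si = 11.7 * 8.854e-14 = 1.035918e-12 F/cm
Step 2: W in cm = 0.28 * 1e-4 = 2.80e-05 cm
Step 3: C = 1.035918e-12 * 8.831e-05 / 2.80e-05 = 3.267211e-12 F
Step 4: C = 3267.21 fF

3267.21


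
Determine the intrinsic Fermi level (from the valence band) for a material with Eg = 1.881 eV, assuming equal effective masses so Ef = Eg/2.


Step 1: For an intrinsic semiconductor, the Fermi level sits at midgap.
Step 2: Ef = Eg / 2 = 1.881 / 2 = 0.9405 eV

0.9405


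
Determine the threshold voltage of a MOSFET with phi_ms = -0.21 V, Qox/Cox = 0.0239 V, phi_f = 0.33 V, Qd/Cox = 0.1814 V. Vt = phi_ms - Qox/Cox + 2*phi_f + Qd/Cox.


Step 1: Vt = phi_ms - Qox/Cox + 2*phi_f + Qd/Cox
Step 2: Vt = -0.21 - 0.0239 + 2*0.33 + 0.1814
Step 3: Vt = -0.21 - 0.0239 + 0.66 + 0.1814
Step 4: Vt = 0.6075 V

0.6075


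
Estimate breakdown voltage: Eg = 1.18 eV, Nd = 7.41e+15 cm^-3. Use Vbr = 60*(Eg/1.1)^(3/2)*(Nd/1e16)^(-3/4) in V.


Step 1: Eg/1.1 = 1.18/1.1 = 1.072727
Step 2: (Eg/1.1)^1.5 = 1.072727^1.5 = 1.111051
Step 3: (Nd/1e16)^(-0.75) = (0.741)^(-0.75) = 1.252092
Step 4: Vbr = 60 * 1.111051 * 1.252092 = 83.5 V

83.5


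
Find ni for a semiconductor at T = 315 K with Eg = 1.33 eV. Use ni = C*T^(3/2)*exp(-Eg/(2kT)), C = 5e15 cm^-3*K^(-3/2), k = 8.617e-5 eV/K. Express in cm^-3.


Step 1: Compute kT = 8.617e-5 * 315 = 0.02714355 eV
Step 2: Exponent = -Eg/(2kT) = -1.33/(2*0.02714355) = -24.49937
Step 3: T^(3/2) = 315^1.5 = 5590.70
Step 4: ni = 5e15 * 5590.70 * exp(-24.49937) = 6.40e+08 cm^-3

6.40e+08


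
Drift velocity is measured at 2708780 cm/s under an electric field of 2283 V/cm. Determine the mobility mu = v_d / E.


Step 1: mu = v_d / E
Step 2: mu = 2708780 / 2283
Step 3: mu = 1186.5 cm^2/(V*s)

1186.5


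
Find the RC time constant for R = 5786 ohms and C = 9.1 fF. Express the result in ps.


Step 1: tau = R * C
Step 2: tau = 5786 * 9.1 fF = 5786 * 9.1e-15 F
Step 3: tau = 5.26526e-11 s = 52.6526 ps

52.6526


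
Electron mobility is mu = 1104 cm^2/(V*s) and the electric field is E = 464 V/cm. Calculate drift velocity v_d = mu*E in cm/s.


Step 1: v_d = mu * E
Step 2: v_d = 1104 * 464 = 512256
Step 3: v_d = 5.12e+05 cm/s

5.12e+05


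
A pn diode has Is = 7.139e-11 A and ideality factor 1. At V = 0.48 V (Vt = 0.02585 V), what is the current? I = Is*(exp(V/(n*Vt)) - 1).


Step 1: V/(n*Vt) = 0.48/(1*0.02585) = 18.5687
Step 2: exp(18.5687) = 1.1595e+08
Step 3: I = 7.139e-11 * (1.1595e+08 - 1) = 8.28e-03 A

8.28e-03


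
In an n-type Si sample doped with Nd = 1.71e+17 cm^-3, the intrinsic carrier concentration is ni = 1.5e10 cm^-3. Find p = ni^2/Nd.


Step 1: Since Nd >> ni, n ≈ Nd = 1.71e+17 cm^-3
Step 2: p = ni^2 / n = (1.5e10)^2 / 1.71e+17
Step 3: p = 2.25e20 / 1.71e+17 = 1.32e+03 cm^-3

1.32e+03


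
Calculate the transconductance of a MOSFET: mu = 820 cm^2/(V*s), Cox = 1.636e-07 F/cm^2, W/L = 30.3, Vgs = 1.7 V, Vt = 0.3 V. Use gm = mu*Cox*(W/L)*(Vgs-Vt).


Step 1: Vov = Vgs - Vt = 1.7 - 0.3 = 1.4 V
Step 2: gm = mu * Cox * (W/L) * Vov
Step 3: gm = 820 * 1.636e-07 * 30.3 * 1.4 = 5.69e-03 S

5.69e-03


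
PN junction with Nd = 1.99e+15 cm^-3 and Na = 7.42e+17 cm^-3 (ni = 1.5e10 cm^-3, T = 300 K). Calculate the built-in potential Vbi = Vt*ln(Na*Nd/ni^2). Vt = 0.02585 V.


Step 1: Compute Na*Nd/ni^2 = 7.42e+17 * 1.99e+15 / (1.5e10)^2 = 6.5626e+12
Step 2: ln(6.5626e+12) = 29.5124
Step 3: Vbi = 0.02585 * 29.5124 = 0.763 V

0.763
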